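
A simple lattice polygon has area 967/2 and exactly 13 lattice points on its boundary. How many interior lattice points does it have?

From Pick's theorem, I = A − B/2 + 1 = 967/2 − 13/2 + 1 = 478.

478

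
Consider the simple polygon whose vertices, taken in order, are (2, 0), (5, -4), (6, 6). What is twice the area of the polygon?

By the shoelace formula, twice the signed area is |(2·(-4) − 5·0) + (5·6 − 6·(-4)) + (6·0 − 2·6)| = 34, so the area is 17.

34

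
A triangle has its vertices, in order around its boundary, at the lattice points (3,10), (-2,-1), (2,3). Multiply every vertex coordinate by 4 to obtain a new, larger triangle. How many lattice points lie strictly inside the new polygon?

181

By the shoelace formula, twice the signed area is |(3·(-1) − (-2)·10) + ((-2)·3 − 2·(-1)) + (2·10 − 3·3)| = 24, so the area is 12.
Along each edge there are gcd(|Δx|,|Δy|)+1 lattice points, so counting each shared vertex once the boundary has gcd(5,11) + gcd(4,4) + gcd(1,7) = 1+4+1 = 6.
Scaling by 4 multiplies the area by 4² = 16 (so the new area is 192) and multiplies the boundary lattice-point count by 4, giving 24.
By Pick's theorem, the interior count of the dilated polygon is 192 − 24/2 + 1 = 181.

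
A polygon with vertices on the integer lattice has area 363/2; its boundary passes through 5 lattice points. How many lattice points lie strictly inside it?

From Pick's theorem, I = A − B/2 + 1 = 363/2 − 5/2 + 1 = 180.

180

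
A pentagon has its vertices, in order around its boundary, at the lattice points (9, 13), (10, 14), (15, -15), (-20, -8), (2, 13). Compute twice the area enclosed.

1119

Using the shoelace formula, 2A = |[9·14 − 10·13] + [10·(-15) − 15·14] + [15·(-8) − (-20)·(-15)] + [(-20)·13 − 2·(-8)] + [2·13 − 9·13]| = 1119, so the area is 559.5.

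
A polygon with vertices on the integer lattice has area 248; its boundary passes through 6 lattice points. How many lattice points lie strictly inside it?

246

Pick's theorem A = I + B/2 − 1 rearranges to I = A − B/2 + 1 = 248 − 6/2 + 1 = 246.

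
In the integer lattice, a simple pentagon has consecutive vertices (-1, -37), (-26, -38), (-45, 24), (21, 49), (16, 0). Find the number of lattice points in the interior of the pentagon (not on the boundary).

The shoelace formula gives twice the area as |((-1)·(-38) − (-26)·(-37)) + ((-26)·24 − (-45)·(-38)) + ((-45)·49 − 21·24) + (21·0 − 16·49) + (16·(-37) − (-1)·0)| = 7343, so the area is 3671.5.
The number of boundary lattice points is Σ gcd(|Δx|,|Δy|) = gcd(25,1) + gcd(19,62) + gcd(66,25) + gcd(5,49) + gcd(17,37) = 1+1+1+1+1 = 5.
Pick's theorem gives I = A − B/2 + 1 = 3671.5 − 5/2 + 1 = 3670.

3670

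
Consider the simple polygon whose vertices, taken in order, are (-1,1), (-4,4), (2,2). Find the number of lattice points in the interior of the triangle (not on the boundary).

By the shoelace formula, twice the signed area is |((-1)·4 − (-4)·1) + ((-4)·2 − 2·4) + (2·1 − (-1)·2)| = 12, so the area is 6.
Along each edge there are gcd(|Δx|,|Δy|)+1 lattice points, so counting each shared vertex once the boundary has gcd(3,3) + gcd(6,2) + gcd(3,1) = 3+2+1 = 6.
By Pick's theorem A = I + B/2 − 1, so I = 6 − 6/2 + 1 = 4.

4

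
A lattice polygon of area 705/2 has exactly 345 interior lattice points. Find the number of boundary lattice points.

Pick's theorem gives A = I + B/2 − 1, so B = 2(A − I + 1) = 2(705/2 − 345 + 1) = 17.

17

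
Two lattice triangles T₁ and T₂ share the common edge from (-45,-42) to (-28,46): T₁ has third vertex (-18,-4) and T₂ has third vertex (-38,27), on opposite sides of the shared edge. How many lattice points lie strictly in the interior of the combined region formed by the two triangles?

1138

The union is the simple quadrilateral with vertices (-45,-42), (-18,-4), (-28,46), (-38,27) in order.
Using the shoelace formula, 2A = |((-45)·(-4) − (-18)·(-42)) + ((-18)·46 − (-28)·(-4)) + ((-28)·27 − (-38)·46) + ((-38)·(-42) − (-45)·27)| = 2287, so the area is 2287/2.
Summing gcd(|Δx|,|Δy|) over the edges gives the boundary count: gcd(27,38) + gcd(10,50) + gcd(10,19) + gcd(7,69) = 1+10+1+1 = 13.
By Pick's theorem I = A − B/2 + 1 = 2287/2 − 13/2 + 1 = 1138.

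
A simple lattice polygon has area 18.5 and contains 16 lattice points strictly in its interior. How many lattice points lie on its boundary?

7

Pick's theorem gives A = I + B/2 − 1, so B = 2(A − I + 1) = 2(18.5 − 16 + 1) = 7.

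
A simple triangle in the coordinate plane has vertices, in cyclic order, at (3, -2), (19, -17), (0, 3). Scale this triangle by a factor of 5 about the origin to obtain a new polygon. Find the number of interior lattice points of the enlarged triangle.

431

By the shoelace formula, twice the signed area is |(3·(-17) − 19·(-2)) + (19·3 − 0·(-17)) + (0·(-2) − 3·3)| = 35, so the area is 17.5.
Along each edge there are gcd(|Δx|,|Δy|)+1 lattice points, so counting each shared vertex once the boundary has gcd(16,15) + gcd(19,20) + gcd(3,5) = 1+1+1 = 3.
Scaling by 5 multiplies the area by 5² = 25 (so the new area is 437.5) and multiplies the boundary lattice-point count by 5, giving 15.
By Pick's theorem, the interior count of the dilated polygon is 437.5 − 15/2 + 1 = 431.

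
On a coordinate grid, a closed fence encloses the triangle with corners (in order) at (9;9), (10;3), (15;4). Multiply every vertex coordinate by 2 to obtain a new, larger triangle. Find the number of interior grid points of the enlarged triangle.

60

Using the shoelace formula, 2A = |(9·3 − 10·9) + (10·4 − 15·3) + (15·9 − 9·4)| = 31, so the area is 31/2.
The number of boundary lattice points is Σ gcd(|Δx|,|Δy|) = gcd(1,6) + gcd(5,1) + gcd(6,5) = 1+1+1 = 3.
Scaling by 2 multiplies the area by 2² = 4 (so the new area is 62) and multiplies the boundary lattice-point count by 2, giving 6.
By Pick's theorem, the interior count of the dilated polygon is 62 − 6/2 + 1 = 60.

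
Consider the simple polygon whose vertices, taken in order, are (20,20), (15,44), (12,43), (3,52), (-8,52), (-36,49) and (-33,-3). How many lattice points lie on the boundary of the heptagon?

The number of boundary lattice points is Σ gcd(|Δx|,|Δy|) = gcd(5,24) + gcd(3,1) + gcd(9,9) + gcd(11,0) + gcd(28,3) + gcd(3,52) + gcd(53,23) = 1+1+9+11+1+1+1 = 25.

25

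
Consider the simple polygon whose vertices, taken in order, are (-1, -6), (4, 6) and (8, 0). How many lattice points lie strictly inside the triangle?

37

The shoelace formula gives twice the area as |[(-1)·6 − 4·(-6)] + [4·0 − 8·6] + [8·(-6) − (-1)·0]| = 78, so the area is 39.
Summing gcd(|Δx|,|Δy|) over the edges gives the boundary count: gcd(5,12) + gcd(4,6) + gcd(9,6) = 1+2+3 = 6.
By Pick's theorem A = I + B/2 − 1, so I = 39 − 6/2 + 1 = 37.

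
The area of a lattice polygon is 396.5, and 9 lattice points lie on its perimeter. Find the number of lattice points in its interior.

From Pick's theorem, I = A − B/2 + 1 = 396.5 − 9/2 + 1 = 393.

393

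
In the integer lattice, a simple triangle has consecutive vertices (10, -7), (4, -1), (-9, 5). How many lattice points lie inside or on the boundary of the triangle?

By the shoelace formula, twice the signed area is |[10·(-1) − 4·(-7)] + [4·5 − (-9)·(-1)] + [(-9)·(-7) − 10·5]| = 42, so the area is 21.
Along each edge there are gcd(|Δx|,|Δy|)+1 lattice points, so counting each shared vertex once the boundary has gcd(6,6) + gcd(13,6) + gcd(19,12) = 6+1+1 = 8.
Pick's theorem gives I = A − B/2 + 1 = 21 − 8/2 + 1 = 18, so the closed region contains I + B = 18 + 8 = 26 lattice points.

26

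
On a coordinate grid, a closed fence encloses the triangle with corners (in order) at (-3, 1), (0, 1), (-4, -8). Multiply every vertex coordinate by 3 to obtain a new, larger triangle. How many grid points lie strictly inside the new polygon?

The shoelace formula gives twice the area as |[(-3)·1 − 0·1] + [0·(-8) − (-4)·1] + [(-4)·1 − (-3)·(-8)]| = 27, so the area is 13.5.
The number of boundary lattice points is Σ gcd(|Δx|,|Δy|) = gcd(3,0) + gcd(4,9) + gcd(1,9) = 3+1+1 = 5.
Scaling by 3 multiplies the area by 3² = 9 (so the new area is 243/2) and multiplies the boundary lattice-point count by 3, giving 15.
By Pick's theorem, the interior count of the dilated polygon is 243/2 − 15/2 + 1 = 115.

115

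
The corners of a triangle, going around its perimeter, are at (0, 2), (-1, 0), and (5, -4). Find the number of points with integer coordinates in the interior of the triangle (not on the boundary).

7

The shoelace formula gives twice the area as |(0·0 − (-1)·2) + ((-1)·(-4) − 5·0) + (5·2 − 0·(-4))| = 16, so the area is 8.
The number of boundary lattice points is Σ gcd(|Δx|,|Δy|) = gcd(1,2) + gcd(6,4) + gcd(5,6) = 1+2+1 = 4.
By Pick's theorem A = I + B/2 − 1, so I = 8 − 4/2 + 1 = 7.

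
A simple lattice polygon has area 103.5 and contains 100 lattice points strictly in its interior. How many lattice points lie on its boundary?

9

Pick's theorem gives A = I + B/2 − 1, so B = 2(A − I + 1) = 2(103.5 − 100 + 1) = 9.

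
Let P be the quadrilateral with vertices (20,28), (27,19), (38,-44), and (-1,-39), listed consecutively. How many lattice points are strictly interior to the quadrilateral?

1529

Using the shoelace formula, 2A = |(20·19 − 27·28) + (27·(-44) − 38·19) + (38·(-39) − (-1)·(-44)) + ((-1)·28 − 20·(-39))| = 3060, so the area is 1530.
The number of boundary lattice points is Σ gcd(|Δx|,|Δy|) = gcd(7,9) + gcd(11,63) + gcd(39,5) + gcd(21,67) = 1+1+1+1 = 4.
By Pick's theorem A = I + B/2 − 1, so I = 1530 − 4/2 + 1 = 1529.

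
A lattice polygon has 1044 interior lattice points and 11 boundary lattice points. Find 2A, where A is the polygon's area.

Pick's theorem states A = I + B/2 − 1, so A = 1044 + 11/2 − 1 = 2097/2.
Hence 2A = 2097.

2097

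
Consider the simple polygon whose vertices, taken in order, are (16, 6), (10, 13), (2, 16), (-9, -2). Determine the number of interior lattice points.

199

Using the shoelace formula, 2A = |(16·13 − 10·6) + (10·16 − 2·13) + (2·(-2) − (-9)·16) + ((-9)·6 − 16·(-2))| = 400, so the area is 200.
Summing gcd(|Δx|,|Δy|) over the edges gives the boundary count: gcd(6,7) + gcd(8,3) + gcd(11,18) + gcd(25,8) = 1+1+1+1 = 4.
Pick's theorem gives I = A − B/2 + 1 = 200 − 4/2 + 1 = 199.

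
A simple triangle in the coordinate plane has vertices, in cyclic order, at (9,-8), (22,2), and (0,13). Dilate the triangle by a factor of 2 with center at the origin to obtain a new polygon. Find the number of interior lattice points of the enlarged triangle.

712

Using the shoelace formula, 2A = |(9·2 − 22·(-8)) + (22·13 − 0·2) + (0·(-8) − 9·13)| = 363, so the area is 181.5.
Along each edge there are gcd(|Δx|,|Δy|)+1 lattice points, so counting each shared vertex once the boundary has gcd(13,10) + gcd(22,11) + gcd(9,21) = 1+11+3 = 15.
Scaling by 2 multiplies the area by 2² = 4 (so the new area is 726) and multiplies the boundary lattice-point count by 2, giving 30.
By Pick's theorem, the interior count of the dilated polygon is 726 − 30/2 + 1 = 712.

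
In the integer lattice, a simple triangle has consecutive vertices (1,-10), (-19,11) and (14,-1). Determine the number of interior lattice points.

The shoelace formula gives twice the area as |(1·11 − (-19)·(-10)) + ((-19)·(-1) − 14·11) + (14·(-10) − 1·(-1))| = 453, so the area is 226.5.
The number of boundary lattice points is Σ gcd(|Δx|,|Δy|) = gcd(20,21) + gcd(33,12) + gcd(13,9) = 1+3+1 = 5.
By Pick's theorem A = I + B/2 − 1, so I = 226.5 − 5/2 + 1 = 225.

225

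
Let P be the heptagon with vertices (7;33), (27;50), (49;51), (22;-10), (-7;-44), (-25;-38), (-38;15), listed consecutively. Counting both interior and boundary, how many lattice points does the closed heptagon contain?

4149

Using the shoelace formula, 2A = |[7·50 − 27·33] + [27·51 − 49·50] + [49·(-10) − 22·51] + [22·(-44) − (-7)·(-10)] + [(-7)·(-38) − (-25)·(-44)] + [(-25)·15 − (-38)·(-38)] + [(-38)·33 − 7·15]| = 8276, so the area is 4138.
Summing gcd(|Δx|,|Δy|) over the edges gives the boundary count: gcd(20,17) + gcd(22,1) + gcd(27,61) + gcd(29,34) + gcd(18,6) + gcd(13,53) + gcd(45,18) = 1+1+1+1+6+1+9 = 20.
Pick's theorem gives I = A − B/2 + 1 = 4138 − 20/2 + 1 = 4129, so the closed region contains I + B = 4129 + 20 = 4149 lattice points.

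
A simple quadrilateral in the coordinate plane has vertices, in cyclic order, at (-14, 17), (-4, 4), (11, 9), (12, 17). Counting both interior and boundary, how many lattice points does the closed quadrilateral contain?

244

The shoelace formula gives twice the area as |((-14)·4 − (-4)·17) + ((-4)·9 − 11·4) + (11·17 − 12·9) + (12·17 − (-14)·17)| = 453, so the area is 453/2.
Along each edge there are gcd(|Δx|,|Δy|)+1 lattice points, so counting each shared vertex once the boundary has gcd(10,13) + gcd(15,5) + gcd(1,8) + gcd(26,0) = 1+5+1+26 = 33.
Pick's theorem gives I = A − B/2 + 1 = 453/2 − 33/2 + 1 = 211, so the closed region contains I + B = 211 + 33 = 244 lattice points.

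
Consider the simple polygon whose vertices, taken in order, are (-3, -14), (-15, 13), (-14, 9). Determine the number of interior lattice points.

9

The shoelace formula gives twice the area as |[(-3)·13 − (-15)·(-14)] + [(-15)·9 − (-14)·13] + [(-14)·(-14) − (-3)·9]| = 21, so the area is 21/2.
Along each edge there are gcd(|Δx|,|Δy|)+1 lattice points, so counting each shared vertex once the boundary has gcd(12,27) + gcd(1,4) + gcd(11,23) = 3+1+1 = 5.
By Pick's theorem A = I + B/2 − 1, so I = 21/2 − 5/2 + 1 = 9.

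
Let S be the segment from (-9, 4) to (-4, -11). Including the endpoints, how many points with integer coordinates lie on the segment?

The number of lattice points on a segment between lattice points is gcd(|Δx|,|Δy|) + 1 = gcd(5,15) + 1 = 5 + 1 = 6.

6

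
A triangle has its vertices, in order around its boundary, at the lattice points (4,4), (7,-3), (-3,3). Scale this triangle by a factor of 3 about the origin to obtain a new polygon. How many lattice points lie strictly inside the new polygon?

229

By the shoelace formula, twice the signed area is |[4·(-3) − 7·4] + [7·3 − (-3)·(-3)] + [(-3)·4 − 4·3]| = 52, so the area is 26.
Along each edge there are gcd(|Δx|,|Δy|)+1 lattice points, so counting each shared vertex once the boundary has gcd(3,7) + gcd(10,6) + gcd(7,1) = 1+2+1 = 4.
Scaling by 3 multiplies the area by 3² = 9 (so the new area is 234) and multiplies the boundary lattice-point count by 3, giving 12.
By Pick's theorem, the interior count of the dilated polygon is 234 − 12/2 + 1 = 229.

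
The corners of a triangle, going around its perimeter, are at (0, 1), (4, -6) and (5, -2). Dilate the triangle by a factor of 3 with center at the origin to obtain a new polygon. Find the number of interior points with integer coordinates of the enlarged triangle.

100

By the shoelace formula, twice the signed area is |[0·(-6) − 4·1] + [4·(-2) − 5·(-6)] + [5·1 − 0·(-2)]| = 23, so the area is 11.5.
The number of boundary lattice points is Σ gcd(|Δx|,|Δy|) = gcd(4,7) + gcd(1,4) + gcd(5,3) = 1+1+1 = 3.
Scaling by 3 multiplies the area by 3² = 9 (so the new area is 207/2) and multiplies the boundary lattice-point count by 3, giving 9.
By Pick's theorem, the interior count of the dilated polygon is 207/2 − 9/2 + 1 = 100.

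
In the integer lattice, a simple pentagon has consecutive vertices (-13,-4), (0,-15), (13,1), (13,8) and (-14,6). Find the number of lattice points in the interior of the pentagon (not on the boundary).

The shoelace formula gives twice the area as |((-13)·(-15) − 0·(-4)) + (0·1 − 13·(-15)) + (13·8 − 13·1) + (13·6 − (-14)·8) + ((-14)·(-4) − (-13)·6)| = 805, so the area is 805/2.
Summing gcd(|Δx|,|Δy|) over the edges gives the boundary count: gcd(13,11) + gcd(13,16) + gcd(0,7) + gcd(27,2) + gcd(1,10) = 1+1+7+1+1 = 11.
By Pick's theorem A = I + B/2 − 1, so I = 805/2 − 11/2 + 1 = 398.

398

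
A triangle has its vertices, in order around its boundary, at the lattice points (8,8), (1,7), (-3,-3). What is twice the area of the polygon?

66

The shoelace formula gives twice the area as |(8·7 − 1·8) + (1·(-3) − (-3)·7) + ((-3)·8 − 8·(-3))| = 66, so the area is 33.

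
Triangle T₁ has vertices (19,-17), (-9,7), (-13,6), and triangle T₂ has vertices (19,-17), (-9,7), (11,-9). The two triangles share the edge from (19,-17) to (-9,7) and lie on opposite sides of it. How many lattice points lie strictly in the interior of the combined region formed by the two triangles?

72

The union is the simple quadrilateral with vertices (19,-17), (-13,6), (-9,7), (11,-9) in order.
By the shoelace formula, twice the signed area is |[19·6 − (-13)·(-17)] + [(-13)·7 − (-9)·6] + [(-9)·(-9) − 11·7] + [11·(-17) − 19·(-9)]| = 156, so the area is 78.
Summing gcd(|Δx|,|Δy|) over the edges gives the boundary count: gcd(32,23) + gcd(4,1) + gcd(20,16) + gcd(8,8) = 1+1+4+8 = 14.
By Pick's theorem I = A − B/2 + 1 = 78 − 14/2 + 1 = 72.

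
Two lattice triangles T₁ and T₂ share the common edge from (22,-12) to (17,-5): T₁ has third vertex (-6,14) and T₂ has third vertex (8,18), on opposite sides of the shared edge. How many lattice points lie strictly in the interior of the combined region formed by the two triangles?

The union is the simple quadrilateral with vertices (22,-12), (-6,14), (17,-5), (8,18) in order.
Using the shoelace formula, 2A = |[22·14 − (-6)·(-12)] + [(-6)·(-5) − 17·14] + [17·18 − 8·(-5)] + [8·(-12) − 22·18]| = 118, so the area is 59.
Along each edge there are gcd(|Δx|,|Δy|)+1 lattice points, so counting each shared vertex once the boundary has gcd(28,26) + gcd(23,19) + gcd(9,23) + gcd(14,30) = 2+1+1+2 = 6.
By Pick's theorem I = A − B/2 + 1 = 59 − 6/2 + 1 = 57.

57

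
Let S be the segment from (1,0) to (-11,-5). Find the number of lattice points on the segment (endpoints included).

The number of lattice points on a segment between lattice points is gcd(|Δx|,|Δy|) + 1 = gcd(12,5) + 1 = 1 + 1 = 2.

2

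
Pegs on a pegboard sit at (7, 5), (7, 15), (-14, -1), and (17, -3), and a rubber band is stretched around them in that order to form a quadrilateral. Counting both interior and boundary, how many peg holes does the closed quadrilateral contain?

By the shoelace formula, twice the signed area is |[7·15 − 7·5] + [7·(-1) − (-14)·15] + [(-14)·(-3) − 17·(-1)] + [17·5 − 7·(-3)]| = 438, so the area is 219.
Summing gcd(|Δx|,|Δy|) over the edges gives the boundary count: gcd(0,10) + gcd(21,16) + gcd(31,2) + gcd(10,8) = 10+1+1+2 = 14.
Pick's theorem gives I = A − B/2 + 1 = 219 − 14/2 + 1 = 213, so the closed region contains I + B = 213 + 14 = 227 lattice points.

227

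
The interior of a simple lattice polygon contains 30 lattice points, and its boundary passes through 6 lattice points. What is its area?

Pick's theorem states A = I + B/2 − 1, so A = 30 + 6/2 − 1 = 32.

32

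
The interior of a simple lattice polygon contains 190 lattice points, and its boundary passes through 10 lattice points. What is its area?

194

Pick's theorem states A = I + B/2 − 1, so A = 190 + 10/2 − 1 = 194.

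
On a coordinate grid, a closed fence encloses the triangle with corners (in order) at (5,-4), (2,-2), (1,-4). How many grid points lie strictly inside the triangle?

2

Using the shoelace formula, 2A = |[5·(-2) − 2·(-4)] + [2·(-4) − 1·(-2)] + [1·(-4) − 5·(-4)]| = 8, so the area is 4.
Along each edge there are gcd(|Δx|,|Δy|)+1 lattice points, so counting each shared vertex once the boundary has gcd(3,2) + gcd(1,2) + gcd(4,0) = 1+1+4 = 6.
By Pick's theorem A = I + B/2 − 1, so I = 4 − 6/2 + 1 = 2.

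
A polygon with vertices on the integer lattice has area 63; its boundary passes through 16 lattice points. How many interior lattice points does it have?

From Pick's theorem, I = A − B/2 + 1 = 63 − 16/2 + 1 = 56.

56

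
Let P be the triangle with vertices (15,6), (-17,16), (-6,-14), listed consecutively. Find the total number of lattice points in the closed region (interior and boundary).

428

The shoelace formula gives twice the area as |[15·16 − (-17)·6] + [(-17)·(-14) − (-6)·16] + [(-6)·6 − 15·(-14)]| = 850, so the area is 425.
Summing gcd(|Δx|,|Δy|) over the edges gives the boundary count: gcd(32,10) + gcd(11,30) + gcd(21,20) = 2+1+1 = 4.
Pick's theorem gives I = A − B/2 + 1 = 425 − 4/2 + 1 = 424, so the closed region contains I + B = 424 + 4 = 428 lattice points.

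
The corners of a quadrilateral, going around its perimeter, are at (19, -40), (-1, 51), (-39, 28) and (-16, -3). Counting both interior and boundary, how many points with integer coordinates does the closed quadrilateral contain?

Using the shoelace formula, 2A = |[19·51 − (-1)·(-40)] + [(-1)·28 − (-39)·51] + [(-39)·(-3) − (-16)·28] + [(-16)·(-40) − 19·(-3)]| = 4152, so the area is 2076.
Along each edge there are gcd(|Δx|,|Δy|)+1 lattice points, so counting each shared vertex once the boundary has gcd(20,91) + gcd(38,23) + gcd(23,31) + gcd(35,37) = 1+1+1+1 = 4.
Pick's theorem gives I = A − B/2 + 1 = 2076 − 4/2 + 1 = 2075, so the closed region contains I + B = 2075 + 4 = 2079 lattice points.

2079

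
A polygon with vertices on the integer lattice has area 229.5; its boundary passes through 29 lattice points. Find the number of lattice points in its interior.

216

Pick's theorem A = I + B/2 − 1 rearranges to I = A − B/2 + 1 = 229.5 − 29/2 + 1 = 216.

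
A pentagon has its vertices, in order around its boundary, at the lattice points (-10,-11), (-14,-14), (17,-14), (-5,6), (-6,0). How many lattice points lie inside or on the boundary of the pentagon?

296

By the shoelace formula, twice the signed area is |[(-10)·(-14) − (-14)·(-11)] + [(-14)·(-14) − 17·(-14)] + [17·6 − (-5)·(-14)] + [(-5)·0 − (-6)·6] + [(-6)·(-11) − (-10)·0]| = 554, so the area is 277.
Along each edge there are gcd(|Δx|,|Δy|)+1 lattice points, so counting each shared vertex once the boundary has gcd(4,3) + gcd(31,0) + gcd(22,20) + gcd(1,6) + gcd(4,11) = 1+31+2+1+1 = 36.
Pick's theorem gives I = A − B/2 + 1 = 277 − 36/2 + 1 = 260, so the closed region contains I + B = 260 + 36 = 296 lattice points.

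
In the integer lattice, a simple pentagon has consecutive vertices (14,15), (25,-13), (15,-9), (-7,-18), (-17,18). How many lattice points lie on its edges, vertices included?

7

Along each edge there are gcd(|Δx|,|Δy|)+1 lattice points, so counting each shared vertex once the boundary has gcd(11,28) + gcd(10,4) + gcd(22,9) + gcd(10,36) + gcd(31,3) = 1+2+1+2+1 = 7.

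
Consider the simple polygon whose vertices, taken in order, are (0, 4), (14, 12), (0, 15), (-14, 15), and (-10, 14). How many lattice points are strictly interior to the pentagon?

Using the shoelace formula, 2A = |[0·12 − 14·4] + [14·15 − 0·12] + [0·15 − (-14)·15] + [(-14)·14 − (-10)·15] + [(-10)·4 − 0·14]| = 278, so the area is 139.
Along each edge there are gcd(|Δx|,|Δy|)+1 lattice points, so counting each shared vertex once the boundary has gcd(14,8) + gcd(14,3) + gcd(14,0) + gcd(4,1) + gcd(10,10) = 2+1+14+1+10 = 28.
By Pick's theorem A = I + B/2 − 1, so I = 139 − 28/2 + 1 = 126.

126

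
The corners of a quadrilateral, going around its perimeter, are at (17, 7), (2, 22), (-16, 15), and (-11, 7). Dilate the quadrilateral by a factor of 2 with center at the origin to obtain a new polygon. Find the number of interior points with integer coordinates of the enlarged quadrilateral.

Using the shoelace formula, 2A = |(17·22 − 2·7) + (2·15 − (-16)·22) + ((-16)·7 − (-11)·15) + ((-11)·7 − 17·7)| = 599, so the area is 299.5.
Summing gcd(|Δx|,|Δy|) over the edges gives the boundary count: gcd(15,15) + gcd(18,7) + gcd(5,8) + gcd(28,0) = 15+1+1+28 = 45.
Scaling by 2 multiplies the area by 2² = 4 (so the new area is 1198) and multiplies the boundary lattice-point count by 2, giving 90.
By Pick's theorem, the interior count of the dilated polygon is 1198 − 90/2 + 1 = 1154.

1154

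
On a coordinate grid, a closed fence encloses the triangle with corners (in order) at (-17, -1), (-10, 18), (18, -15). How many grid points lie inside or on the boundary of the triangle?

387

The shoelace formula gives twice the area as |[(-17)·18 − (-10)·(-1)] + [(-10)·(-15) − 18·18] + [18·(-1) − (-17)·(-15)]| = 763, so the area is 763/2.
The number of boundary lattice points is Σ gcd(|Δx|,|Δy|) = gcd(7,19) + gcd(28,33) + gcd(35,14) = 1+1+7 = 9.
Pick's theorem gives I = A − B/2 + 1 = 763/2 − 9/2 + 1 = 378, so the closed region contains I + B = 378 + 9 = 387 lattice points.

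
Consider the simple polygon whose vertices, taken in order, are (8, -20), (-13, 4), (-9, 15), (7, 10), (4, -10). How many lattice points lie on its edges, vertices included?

8

Along each edge there are gcd(|Δx|,|Δy|)+1 lattice points, so counting each shared vertex once the boundary has gcd(21,24) + gcd(4,11) + gcd(16,5) + gcd(3,20) + gcd(4,10) = 3+1+1+1+2 = 8.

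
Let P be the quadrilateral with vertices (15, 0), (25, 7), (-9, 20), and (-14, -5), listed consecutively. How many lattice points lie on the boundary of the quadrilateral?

8

Summing gcd(|Δx|,|Δy|) over the edges gives the boundary count: gcd(10,7) + gcd(34,13) + gcd(5,25) + gcd(29,5) = 1+1+5+1 = 8.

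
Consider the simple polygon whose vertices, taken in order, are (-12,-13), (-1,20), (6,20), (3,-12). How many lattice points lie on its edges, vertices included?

20

Summing gcd(|Δx|,|Δy|) over the edges gives the boundary count: gcd(11,33) + gcd(7,0) + gcd(3,32) + gcd(15,1) = 11+7+1+1 = 20.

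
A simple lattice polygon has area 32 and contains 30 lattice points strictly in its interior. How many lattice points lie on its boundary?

Pick's theorem gives A = I + B/2 − 1, so B = 2(A − I + 1) = 2(32 − 30 + 1) = 6.

6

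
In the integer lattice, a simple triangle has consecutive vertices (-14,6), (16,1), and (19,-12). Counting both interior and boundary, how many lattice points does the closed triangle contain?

The shoelace formula gives twice the area as |[(-14)·1 − 16·6] + [16·(-12) − 19·1] + [19·6 − (-14)·(-12)]| = 375, so the area is 375/2.
The number of boundary lattice points is Σ gcd(|Δx|,|Δy|) = gcd(30,5) + gcd(3,13) + gcd(33,18) = 5+1+3 = 9.
Pick's theorem gives I = A − B/2 + 1 = 375/2 − 9/2 + 1 = 184, so the closed region contains I + B = 184 + 9 = 193 lattice points.

193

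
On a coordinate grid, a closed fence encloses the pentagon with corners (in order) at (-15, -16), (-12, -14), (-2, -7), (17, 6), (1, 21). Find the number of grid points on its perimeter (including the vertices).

Summing gcd(|Δx|,|Δy|) over the edges gives the boundary count: gcd(3,2) + gcd(10,7) + gcd(19,13) + gcd(16,15) + gcd(16,37) = 1+1+1+1+1 = 5.

5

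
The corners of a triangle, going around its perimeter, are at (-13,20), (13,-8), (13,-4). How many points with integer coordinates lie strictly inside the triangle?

Using the shoelace formula, 2A = |[(-13)·(-8) − 13·20] + [13·(-4) − 13·(-8)] + [13·20 − (-13)·(-4)]| = 104, so the area is 52.
Along each edge there are gcd(|Δx|,|Δy|)+1 lattice points, so counting each shared vertex once the boundary has gcd(26,28) + gcd(0,4) + gcd(26,24) = 2+4+2 = 8.
Pick's theorem gives I = A − B/2 + 1 = 52 − 8/2 + 1 = 49.

49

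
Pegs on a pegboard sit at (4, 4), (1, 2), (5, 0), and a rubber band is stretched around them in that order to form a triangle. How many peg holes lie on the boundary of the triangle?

Summing gcd(|Δx|,|Δy|) over the edges gives the boundary count: gcd(3,2) + gcd(4,2) + gcd(1,4) = 1+2+1 = 4.

4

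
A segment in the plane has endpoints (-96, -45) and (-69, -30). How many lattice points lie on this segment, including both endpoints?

4

The number of lattice points on a segment between lattice points is gcd(|Δx|,|Δy|) + 1 = gcd(27,15) + 1 = 3 + 1 = 4.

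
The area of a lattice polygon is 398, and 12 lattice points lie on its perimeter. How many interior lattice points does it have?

From Pick's theorem, I = A − B/2 + 1 = 398 − 12/2 + 1 = 393.

393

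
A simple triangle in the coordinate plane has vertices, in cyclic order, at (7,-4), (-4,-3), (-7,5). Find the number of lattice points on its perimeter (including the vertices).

3

The number of boundary lattice points is Σ gcd(|Δx|,|Δy|) = gcd(11,1) + gcd(3,8) + gcd(14,9) = 1+1+1 = 3.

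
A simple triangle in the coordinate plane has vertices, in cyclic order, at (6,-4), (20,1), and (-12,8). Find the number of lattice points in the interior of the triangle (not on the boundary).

126

Using the shoelace formula, 2A = |(6·1 − 20·(-4)) + (20·8 − (-12)·1) + ((-12)·(-4) − 6·8)| = 258, so the area is 129.
Along each edge there are gcd(|Δx|,|Δy|)+1 lattice points, so counting each shared vertex once the boundary has gcd(14,5) + gcd(32,7) + gcd(18,12) = 1+1+6 = 8.
By Pick's theorem A = I + B/2 − 1, so I = 129 − 8/2 + 1 = 126.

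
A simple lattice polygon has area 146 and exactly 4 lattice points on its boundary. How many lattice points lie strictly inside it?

145

From Pick's theorem, I = A − B/2 + 1 = 146 − 4/2 + 1 = 145.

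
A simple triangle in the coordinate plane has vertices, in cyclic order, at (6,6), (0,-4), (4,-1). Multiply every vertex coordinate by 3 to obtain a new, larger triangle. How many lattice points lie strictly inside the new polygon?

94

By the shoelace formula, twice the signed area is |[6·(-4) − 0·6] + [0·(-1) − 4·(-4)] + [4·6 − 6·(-1)]| = 22, so the area is 11.
Summing gcd(|Δx|,|Δy|) over the edges gives the boundary count: gcd(6,10) + gcd(4,3) + gcd(2,7) = 2+1+1 = 4.
Scaling by 3 multiplies the area by 3² = 9 (so the new area is 99) and multiplies the boundary lattice-point count by 3, giving 12.
By Pick's theorem, the interior count of the dilated polygon is 99 − 12/2 + 1 = 94.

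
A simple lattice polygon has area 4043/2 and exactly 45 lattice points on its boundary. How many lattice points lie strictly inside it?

From Pick's theorem, I = A − B/2 + 1 = 4043/2 − 45/2 + 1 = 2000.

2000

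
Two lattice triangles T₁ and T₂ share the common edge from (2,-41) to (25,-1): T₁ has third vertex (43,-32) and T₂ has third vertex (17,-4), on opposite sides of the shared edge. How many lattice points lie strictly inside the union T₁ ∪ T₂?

841

The union is the simple quadrilateral with vertices (2,-41), (43,-32), (25,-1), (17,-4) in order.
Using the shoelace formula, 2A = |(2·(-32) − 43·(-41)) + (43·(-1) − 25·(-32)) + (25·(-4) − 17·(-1)) + (17·(-41) − 2·(-4))| = 1684, so the area is 842.
Summing gcd(|Δx|,|Δy|) over the edges gives the boundary count: gcd(41,9) + gcd(18,31) + gcd(8,3) + gcd(15,37) = 1+1+1+1 = 4.
By Pick's theorem I = A − B/2 + 1 = 842 − 4/2 + 1 = 841.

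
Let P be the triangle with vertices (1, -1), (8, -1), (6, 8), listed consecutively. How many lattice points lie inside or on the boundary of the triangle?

37

The shoelace formula gives twice the area as |[1·(-1) − 8·(-1)] + [8·8 − 6·(-1)] + [6·(-1) − 1·8]| = 63, so the area is 63/2.
Summing gcd(|Δx|,|Δy|) over the edges gives the boundary count: gcd(7,0) + gcd(2,9) + gcd(5,9) = 7+1+1 = 9.
Pick's theorem gives I = A − B/2 + 1 = 63/2 − 9/2 + 1 = 28, so the closed region contains I + B = 28 + 9 = 37 lattice points.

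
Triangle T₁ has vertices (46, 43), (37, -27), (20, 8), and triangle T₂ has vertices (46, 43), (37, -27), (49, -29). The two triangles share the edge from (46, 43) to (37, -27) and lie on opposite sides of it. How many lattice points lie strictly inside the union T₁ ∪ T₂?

The union is the simple quadrilateral with vertices (46, 43), (20, 8), (37, -27), (49, -29) in order.
By the shoelace formula, twice the signed area is |(46·8 − 20·43) + (20·(-27) − 37·8) + (37·(-29) − 49·(-27)) + (49·43 − 46·(-29))| = 2363, so the area is 2363/2.
Along each edge there are gcd(|Δx|,|Δy|)+1 lattice points, so counting each shared vertex once the boundary has gcd(26,35) + gcd(17,35) + gcd(12,2) + gcd(3,72) = 1+1+2+3 = 7.
By Pick's theorem I = A − B/2 + 1 = 2363/2 − 7/2 + 1 = 1179.

1179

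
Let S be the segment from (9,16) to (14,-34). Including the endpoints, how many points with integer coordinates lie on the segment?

The number of lattice points on a segment between lattice points is gcd(|Δx|,|Δy|) + 1 = gcd(5,50) + 1 = 5 + 1 = 6.

6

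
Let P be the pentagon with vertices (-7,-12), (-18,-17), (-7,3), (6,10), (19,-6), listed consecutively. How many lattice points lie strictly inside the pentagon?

425

By the shoelace formula, twice the signed area is |[(-7)·(-17) − (-18)·(-12)] + [(-18)·3 − (-7)·(-17)] + [(-7)·10 − 6·3] + [6·(-6) − 19·10] + [19·(-12) − (-7)·(-6)]| = 854, so the area is 427.
Summing gcd(|Δx|,|Δy|) over the edges gives the boundary count: gcd(11,5) + gcd(11,20) + gcd(13,7) + gcd(13,16) + gcd(26,6) = 1+1+1+1+2 = 6.
By Pick's theorem A = I + B/2 − 1, so I = 427 − 6/2 + 1 = 425.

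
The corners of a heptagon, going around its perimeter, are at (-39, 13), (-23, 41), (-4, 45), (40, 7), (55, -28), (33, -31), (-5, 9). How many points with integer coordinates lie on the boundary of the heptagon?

17

The number of boundary lattice points is Σ gcd(|Δx|,|Δy|) = gcd(16,28) + gcd(19,4) + gcd(44,38) + gcd(15,35) + gcd(22,3) + gcd(38,40) + gcd(34,4) = 4+1+2+5+1+2+2 = 17.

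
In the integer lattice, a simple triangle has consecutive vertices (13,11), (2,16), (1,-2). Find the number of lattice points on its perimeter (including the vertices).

Along each edge there are gcd(|Δx|,|Δy|)+1 lattice points, so counting each shared vertex once the boundary has gcd(11,5) + gcd(1,18) + gcd(12,13) = 1+1+1 = 3.

3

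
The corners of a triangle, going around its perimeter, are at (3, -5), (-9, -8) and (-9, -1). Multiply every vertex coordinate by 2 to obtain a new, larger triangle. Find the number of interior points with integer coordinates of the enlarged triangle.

Using the shoelace formula, 2A = |(3·(-8) − (-9)·(-5)) + ((-9)·(-1) − (-9)·(-8)) + ((-9)·(-5) − 3·(-1))| = 84, so the area is 42.
Summing gcd(|Δx|,|Δy|) over the edges gives the boundary count: gcd(12,3) + gcd(0,7) + gcd(12,4) = 3+7+4 = 14.
Scaling by 2 multiplies the area by 2² = 4 (so the new area is 168) and multiplies the boundary lattice-point count by 2, giving 28.
By Pick's theorem, the interior count of the dilated polygon is 168 − 28/2 + 1 = 155.

155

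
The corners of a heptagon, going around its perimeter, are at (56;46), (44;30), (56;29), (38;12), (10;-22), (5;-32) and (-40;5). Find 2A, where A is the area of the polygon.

5719

By the shoelace formula, twice the signed area is |[56·30 − 44·46] + [44·29 − 56·30] + [56·12 − 38·29] + [38·(-22) − 10·12] + [10·(-32) − 5·(-22)] + [5·5 − (-40)·(-32)] + [(-40)·46 − 56·5]| = 5719, so the area is 2859.5.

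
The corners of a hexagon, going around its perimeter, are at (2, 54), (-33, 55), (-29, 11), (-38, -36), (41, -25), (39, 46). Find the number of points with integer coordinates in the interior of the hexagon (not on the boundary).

By the shoelace formula, twice the signed area is |(2·55 − (-33)·54) + ((-33)·11 − (-29)·55) + ((-29)·(-36) − (-38)·11) + ((-38)·(-25) − 41·(-36)) + (41·46 − 39·(-25)) + (39·54 − 2·46)| = 11887, so the area is 11887/2.
Summing gcd(|Δx|,|Δy|) over the edges gives the boundary count: gcd(35,1) + gcd(4,44) + gcd(9,47) + gcd(79,11) + gcd(2,71) + gcd(37,8) = 1+4+1+1+1+1 = 9.
By Pick's theorem A = I + B/2 − 1, so I = 11887/2 − 9/2 + 1 = 5940.

5940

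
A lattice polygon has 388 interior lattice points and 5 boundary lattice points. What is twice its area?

779

Pick's theorem states A = I + B/2 − 1, so A = 388 + 5/2 − 1 = 779/2.
Hence 2A = 779.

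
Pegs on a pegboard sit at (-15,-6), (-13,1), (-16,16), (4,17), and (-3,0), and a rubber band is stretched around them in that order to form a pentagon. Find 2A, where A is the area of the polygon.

552

By the shoelace formula, twice the signed area is |((-15)·1 − (-13)·(-6)) + ((-13)·16 − (-16)·1) + ((-16)·17 − 4·16) + (4·0 − (-3)·17) + ((-3)·(-6) − (-15)·0)| = 552, so the area is 276.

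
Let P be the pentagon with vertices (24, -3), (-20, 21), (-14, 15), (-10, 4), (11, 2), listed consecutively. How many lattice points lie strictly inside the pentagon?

Using the shoelace formula, 2A = |(24·21 − (-20)·(-3)) + ((-20)·15 − (-14)·21) + ((-14)·4 − (-10)·15) + ((-10)·2 − 11·4) + (11·(-3) − 24·2)| = 387, so the area is 387/2.
Summing gcd(|Δx|,|Δy|) over the edges gives the boundary count: gcd(44,24) + gcd(6,6) + gcd(4,11) + gcd(21,2) + gcd(13,5) = 4+6+1+1+1 = 13.
Pick's theorem gives I = A − B/2 + 1 = 387/2 − 13/2 + 1 = 188.

188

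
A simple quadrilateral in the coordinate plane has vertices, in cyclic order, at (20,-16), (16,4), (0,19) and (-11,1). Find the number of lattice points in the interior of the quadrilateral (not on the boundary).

500

The shoelace formula gives twice the area as |[20·4 − 16·(-16)] + [16·19 − 0·4] + [0·1 − (-11)·19] + [(-11)·(-16) − 20·1]| = 1005, so the area is 1005/2.
The number of boundary lattice points is Σ gcd(|Δx|,|Δy|) = gcd(4,20) + gcd(16,15) + gcd(11,18) + gcd(31,17) = 4+1+1+1 = 7.
Pick's theorem gives I = A − B/2 + 1 = 1005/2 − 7/2 + 1 = 500.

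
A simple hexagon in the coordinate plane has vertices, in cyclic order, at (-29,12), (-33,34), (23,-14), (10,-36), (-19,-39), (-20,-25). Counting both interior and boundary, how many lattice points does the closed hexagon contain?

1979

By the shoelace formula, twice the signed area is |[(-29)·34 − (-33)·12] + [(-33)·(-14) − 23·34] + [23·(-36) − 10·(-14)] + [10·(-39) − (-19)·(-36)] + [(-19)·(-25) − (-20)·(-39)] + [(-20)·12 − (-29)·(-25)]| = 3942, so the area is 1971.
Summing gcd(|Δx|,|Δy|) over the edges gives the boundary count: gcd(4,22) + gcd(56,48) + gcd(13,22) + gcd(29,3) + gcd(1,14) + gcd(9,37) = 2+8+1+1+1+1 = 14.
Pick's theorem gives I = A − B/2 + 1 = 1971 − 14/2 + 1 = 1965, so the closed region contains I + B = 1965 + 14 = 1979 lattice points.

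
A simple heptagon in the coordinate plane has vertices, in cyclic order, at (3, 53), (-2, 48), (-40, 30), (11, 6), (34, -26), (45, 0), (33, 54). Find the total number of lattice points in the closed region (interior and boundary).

By the shoelace formula, twice the signed area is |(3·48 − (-2)·53) + ((-2)·30 − (-40)·48) + ((-40)·6 − 11·30) + (11·(-26) − 34·6) + (34·0 − 45·(-26)) + (45·54 − 33·0) + (33·53 − 3·54)| = 6237, so the area is 6237/2.
The number of boundary lattice points is Σ gcd(|Δx|,|Δy|) = gcd(5,5) + gcd(38,18) + gcd(51,24) + gcd(23,32) + gcd(11,26) + gcd(12,54) + gcd(30,1) = 5+2+3+1+1+6+1 = 19.
Pick's theorem gives I = A − B/2 + 1 = 6237/2 − 19/2 + 1 = 3110, so the closed region contains I + B = 3110 + 19 = 3129 lattice points.

3129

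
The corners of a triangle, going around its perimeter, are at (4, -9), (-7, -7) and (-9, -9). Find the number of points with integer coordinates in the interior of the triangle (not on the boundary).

6

The shoelace formula gives twice the area as |(4·(-7) − (-7)·(-9)) + ((-7)·(-9) − (-9)·(-7)) + ((-9)·(-9) − 4·(-9))| = 26, so the area is 13.
Summing gcd(|Δx|,|Δy|) over the edges gives the boundary count: gcd(11,2) + gcd(2,2) + gcd(13,0) = 1+2+13 = 16.
Pick's theorem gives I = A − B/2 + 1 = 13 − 16/2 + 1 = 6.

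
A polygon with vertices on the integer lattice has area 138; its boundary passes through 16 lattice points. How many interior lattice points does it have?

131

Pick's theorem A = I + B/2 − 1 rearranges to I = A − B/2 + 1 = 138 − 16/2 + 1 = 131.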